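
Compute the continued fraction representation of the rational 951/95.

[10; 95]

Run the Euclidean algorithm on 951 and 95; the successive quotients are the partial quotients a_0, a_1, ... (each step inverts the fractional part left over by the previous one):
  951 = 10*95 + 1, so a_0 = 10.
  95 = 95*1 + 0, so a_1 = 95.
The remainder reaches 0 after 2 divisions, so the expansion has 2 partial quotients, read off in order.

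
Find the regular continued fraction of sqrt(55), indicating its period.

[7; (2, 2, 2, 14)]

Write x_i = (sqrt(55) + m_i)/d_i with (m_0, d_0) = (0, 1). a_0 = floor(sqrt(55)) = 7, since 7^2 = 49 <= 55 < 64 = 8^2.
Iterate m_{i+1} = d_i*a_i - m_i, d_{i+1} = (55 - m_{i+1}^2)/d_i, a_{i+1} = floor((a_0 + m_{i+1})/d_{i+1}):
  m_1 = 1*7 - 0 = 7, d_1 = (55 - 7^2)/1 = 6/1 = 6, a_1 = floor((7 + 7)/6) = 2.
  m_2 = 6*2 - 7 = 5, d_2 = (55 - 5^2)/6 = 30/6 = 5, a_2 = floor((7 + 5)/5) = 2.
  m_3 = 5*2 - 5 = 5, d_3 = (55 - 5^2)/5 = 30/5 = 6, a_3 = floor((7 + 5)/6) = 2.
  m_4 = 6*2 - 5 = 7, d_4 = (55 - 7^2)/6 = 6/6 = 1, a_4 = floor((7 + 7)/1) = 14.
  m_5 = 1*14 - 7 = 7, d_5 = (55 - 7^2)/1 = 6/1 = 6: (m_5, d_5) = (m_1, d_1) = (7, 6), so from here the quotients repeat a_1, ..., a_4; the period length is 4.
Hence the expansion of sqrt(55) is a_0 = 7 followed by the repeating block 2, 2, 2, 14 (period 4).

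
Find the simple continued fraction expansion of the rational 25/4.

Run the Euclidean algorithm on 25 and 4; the successive quotients are the partial quotients a_0, a_1, ... (each step inverts the fractional part left over by the previous one):
  25 = 6*4 + 1, so a_0 = 6.
  4 = 4*1 + 0, so a_1 = 4.
The remainder reaches 0 after 2 divisions, so the expansion has 2 partial quotients, read off in order.

[6; 4]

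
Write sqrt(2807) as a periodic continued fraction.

Write x_i = (sqrt(2807) + m_i)/d_i with (m_0, d_0) = (0, 1). a_0 = floor(sqrt(2807)) = 52, since 52^2 = 2704 <= 2807 < 2809 = 53^2.
Iterate m_{i+1} = d_i*a_i - m_i, d_{i+1} = (2807 - m_{i+1}^2)/d_i, a_{i+1} = floor((a_0 + m_{i+1})/d_{i+1}):
  m_1 = 1*52 - 0 = 52, d_1 = (2807 - 52^2)/1 = 103/1 = 103, a_1 = floor((52 + 52)/103) = 1.
  m_2 = 103*1 - 52 = 51, d_2 = (2807 - 51^2)/103 = 206/103 = 2, a_2 = floor((52 + 51)/2) = 51.
  m_3 = 2*51 - 51 = 51, d_3 = (2807 - 51^2)/2 = 206/2 = 103, a_3 = floor((52 + 51)/103) = 1.
  m_4 = 103*1 - 51 = 52, d_4 = (2807 - 52^2)/103 = 103/103 = 1, a_4 = floor((52 + 52)/1) = 104.
  m_5 = 1*104 - 52 = 52, d_5 = (2807 - 52^2)/1 = 103/1 = 103: (m_5, d_5) = (m_1, d_1) = (52, 103), so from here the quotients repeat a_1, ..., a_4; the period length is 4.
Hence the expansion of sqrt(2807) is a_0 = 52 followed by the repeating block 1, 51, 1, 104 (period 4).

[52; (1, 51, 1, 104)]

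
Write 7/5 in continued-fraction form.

[1; 2, 2]

Run the Euclidean algorithm on 7 and 5; the successive quotients are the partial quotients a_0, a_1, ... (each step inverts the fractional part left over by the previous one):
  7 = 1*5 + 2, so a_0 = 1.
  5 = 2*2 + 1, so a_1 = 2.
  2 = 2*1 + 0, so a_2 = 2.
The remainder reaches 0 after 3 divisions, so the expansion has 3 partial quotients, read off in order.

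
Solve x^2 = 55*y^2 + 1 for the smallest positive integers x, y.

(x, y) = (89, 12)

First expand sqrt(55) as a continued fraction. With x_i = (sqrt(55) + m_i)/d_i and (m_0, d_0) = (0, 1): a_0 = floor(sqrt(55)) = 7, since 7^2 = 49 <= 55 < 64 = 8^2.
Iterate m_{i+1} = d_i*a_i - m_i, d_{i+1} = (55 - m_{i+1}^2)/d_i, a_{i+1} = floor((a_0 + m_{i+1})/d_{i+1}):
  m_1 = 1*7 - 0 = 7, d_1 = (55 - 7^2)/1 = 6/1 = 6, a_1 = floor((7 + 7)/6) = 2.
  m_2 = 6*2 - 7 = 5, d_2 = (55 - 5^2)/6 = 30/6 = 5, a_2 = floor((7 + 5)/5) = 2.
  m_3 = 5*2 - 5 = 5, d_3 = (55 - 5^2)/5 = 30/5 = 6, a_3 = floor((7 + 5)/6) = 2.
  m_4 = 6*2 - 5 = 7, d_4 = (55 - 7^2)/6 = 6/6 = 1, a_4 = floor((7 + 7)/1) = 14.
  m_5 = 1*14 - 7 = 7, d_5 = (55 - 7^2)/1 = 6/1 = 6: (m_5, d_5) = (m_1, d_1) = (7, 6), so from here the quotients repeat a_1, ..., a_4; the period length is 4.
So sqrt(55) = [7; (2, 2, 2, 14)] with period length k = 4.
k is even, so the fundamental solution of x^2 - 55y^2 = 1 is (p_{k-1}, q_{k-1}) = (p_3, q_3); compute convergents through index 3.
Convergents (p_i = a_i*p_{i-1} + p_{i-2}, q_i = a_i*q_{i-1} + q_{i-2} with p_{-2}=0, p_{-1}=1, q_{-2}=1, q_{-1}=0):
  i=0: a_0=7, p_0 = 7*1 + 0 = 7, q_0 = 7*0 + 1 = 1.
  i=1: a_1=2, p_1 = 2*7 + 1 = 15, q_1 = 2*1 + 0 = 2.
  i=2: a_2=2, p_2 = 2*15 + 7 = 37, q_2 = 2*2 + 1 = 5.
  i=3: a_3=2, p_3 = 2*37 + 15 = 89, q_3 = 2*5 + 2 = 12.
Check: 89^2 - 55*12^2 = 7921 - 7920 = 1, so (x, y) = (89, 12) solves the equation, and by the theorem it is the least positive solution.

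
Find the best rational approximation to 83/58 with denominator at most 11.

10/7

Expand x = 83/58 as a continued fraction with the Euclidean algorithm:
  83 = 1*58 + 25, so a_0 = 1.
  58 = 2*25 + 8, so a_1 = 2.
  25 = 3*8 + 1, so a_2 = 3.
  8 = 8*1 + 0, so a_3 = 8.
so x = [1; 2, 3, 8].
Convergents (p_i = a_i*p_{i-1} + p_{i-2}, q_i = a_i*q_{i-1} + q_{i-2} with p_{-2}=0, p_{-1}=1, q_{-2}=1, q_{-1}=0), until the denominator exceeds 11:
  i=0: a_0=1, p_0 = 1*1 + 0 = 1, q_0 = 1*0 + 1 = 1.
  i=1: a_1=2, p_1 = 2*1 + 1 = 3, q_1 = 2*1 + 0 = 2.
  i=2: a_2=3, p_2 = 3*3 + 1 = 10, q_2 = 3*2 + 1 = 7.
  i=3: a_3=8, p_3 = 8*10 + 3 = 83, q_3 = 8*7 + 2 = 58.
q_3 = 58 > 11, so the last convergent with denominator <= 11 is p_2/q_2 = 10/7.
The closest fraction with denominator <= 11 is either p_2/q_2 or the intermediate fraction (k*p_2 + p_1)/(k*q_2 + q_1) with the largest k >= 1 whose denominator stays <= 11; these approach x as k grows, and every other convergent or intermediate fraction in range is farther away.
Largest k: floor((11 - q_1)/q_2) = floor((11 - 2)/7) = 1.
That gives (1*10 + 3)/(1*7 + 2) = 13/9.
Compare the errors: |x - 10/7| = |83*7 - 10*58|/(58*7) = 1/406, and |x - 13/9| = |83*9 - 13*58|/(58*9) = 7/522.
Cross-multiplying, 1*522 = 522 < 2842 = 7*406, so 1/406 is smaller: the convergent 10/7 is closer to x than 13/9.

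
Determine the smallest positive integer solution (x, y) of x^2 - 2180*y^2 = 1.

First expand sqrt(2180) as a continued fraction. With x_i = (sqrt(2180) + m_i)/d_i and (m_0, d_0) = (0, 1): a_0 = floor(sqrt(2180)) = 46, since 46^2 = 2116 <= 2180 < 2209 = 47^2.
Iterate m_{i+1} = d_i*a_i - m_i, d_{i+1} = (2180 - m_{i+1}^2)/d_i, a_{i+1} = floor((a_0 + m_{i+1})/d_{i+1}):
  m_1 = 1*46 - 0 = 46, d_1 = (2180 - 46^2)/1 = 64/1 = 64, a_1 = floor((46 + 46)/64) = 1.
  m_2 = 64*1 - 46 = 18, d_2 = (2180 - 18^2)/64 = 1856/64 = 29, a_2 = floor((46 + 18)/29) = 2.
  m_3 = 29*2 - 18 = 40, d_3 = (2180 - 40^2)/29 = 580/29 = 20, a_3 = floor((46 + 40)/20) = 4.
  m_4 = 20*4 - 40 = 40, d_4 = (2180 - 40^2)/20 = 580/20 = 29, a_4 = floor((46 + 40)/29) = 2.
  m_5 = 29*2 - 40 = 18, d_5 = (2180 - 18^2)/29 = 1856/29 = 64, a_5 = floor((46 + 18)/64) = 1.
  m_6 = 64*1 - 18 = 46, d_6 = (2180 - 46^2)/64 = 64/64 = 1, a_6 = floor((46 + 46)/1) = 92.
  m_7 = 1*92 - 46 = 46, d_7 = (2180 - 46^2)/1 = 64/1 = 64: (m_7, d_7) = (m_1, d_1) = (46, 64), so from here the quotients repeat a_1, ..., a_6; the period length is 6.
So sqrt(2180) = [46; (1, 2, 4, 2, 1, 92)] with period length k = 6.
k is even, so the fundamental solution of x^2 - 2180y^2 = 1 is (p_{k-1}, q_{k-1}) = (p_5, q_5); compute convergents through index 5.
Convergents (p_i = a_i*p_{i-1} + p_{i-2}, q_i = a_i*q_{i-1} + q_{i-2} with p_{-2}=0, p_{-1}=1, q_{-2}=1, q_{-1}=0):
  i=0: a_0=46, p_0 = 46*1 + 0 = 46, q_0 = 46*0 + 1 = 1.
  i=1: a_1=1, p_1 = 1*46 + 1 = 47, q_1 = 1*1 + 0 = 1.
  i=2: a_2=2, p_2 = 2*47 + 46 = 140, q_2 = 2*1 + 1 = 3.
  i=3: a_3=4, p_3 = 4*140 + 47 = 607, q_3 = 4*3 + 1 = 13.
  i=4: a_4=2, p_4 = 2*607 + 140 = 1354, q_4 = 2*13 + 3 = 29.
  i=5: a_5=1, p_5 = 1*1354 + 607 = 1961, q_5 = 1*29 + 13 = 42.
Check: 1961^2 - 2180*42^2 = 3845521 - 3845520 = 1, so (x, y) = (1961, 42) solves the equation, and by the theorem it is the least positive solution.

(x, y) = (1961, 42)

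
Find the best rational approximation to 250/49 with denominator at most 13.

51/10

Expand x = 250/49 as a continued fraction with the Euclidean algorithm:
  250 = 5*49 + 5, so a_0 = 5.
  49 = 9*5 + 4, so a_1 = 9.
  5 = 1*4 + 1, so a_2 = 1.
  4 = 4*1 + 0, so a_3 = 4.
so x = [5; 9, 1, 4].
Convergents (p_i = a_i*p_{i-1} + p_{i-2}, q_i = a_i*q_{i-1} + q_{i-2} with p_{-2}=0, p_{-1}=1, q_{-2}=1, q_{-1}=0), until the denominator exceeds 13:
  i=0: a_0=5, p_0 = 5*1 + 0 = 5, q_0 = 5*0 + 1 = 1.
  i=1: a_1=9, p_1 = 9*5 + 1 = 46, q_1 = 9*1 + 0 = 9.
  i=2: a_2=1, p_2 = 1*46 + 5 = 51, q_2 = 1*9 + 1 = 10.
  i=3: a_3=4, p_3 = 4*51 + 46 = 250, q_3 = 4*10 + 9 = 49.
q_3 = 49 > 13, so the last convergent with denominator <= 13 is p_2/q_2 = 51/10.
The closest fraction with denominator <= 13 is either p_2/q_2 or the intermediate fraction (k*p_2 + p_1)/(k*q_2 + q_1) with the largest k >= 1 whose denominator stays <= 13; these approach x as k grows, and every other convergent or intermediate fraction in range is farther away.
Largest k: floor((13 - q_1)/q_2) = floor((13 - 9)/10) = 0.
Since k = 0, no intermediate fraction beyond p_2/q_2 has denominator <= 13, so the convergent 51/10 is the closest (its error is |250*10 - 51*49|/(49*10) = 1/490).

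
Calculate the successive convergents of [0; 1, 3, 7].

0/1, 1/1, 3/4, 22/29

Using the convergent recurrence p_i = a_i*p_{i-1} + p_{i-2}, q_i = a_i*q_{i-1} + q_{i-2} with p_{-2}=0, p_{-1}=1, q_{-2}=1, q_{-1}=0:
  i=0: a_0=0, p_0 = 0*1 + 0 = 0, q_0 = 0*0 + 1 = 1.
  i=1: a_1=1, p_1 = 1*0 + 1 = 1, q_1 = 1*1 + 0 = 1.
  i=2: a_2=3, p_2 = 3*1 + 0 = 3, q_2 = 3*1 + 1 = 4.
  i=3: a_3=7, p_3 = 7*3 + 1 = 22, q_3 = 7*4 + 1 = 29.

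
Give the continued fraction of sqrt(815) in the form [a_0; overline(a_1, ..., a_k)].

Write x_i = (sqrt(815) + m_i)/d_i with (m_0, d_0) = (0, 1). a_0 = floor(sqrt(815)) = 28, since 28^2 = 784 <= 815 < 841 = 29^2.
Iterate m_{i+1} = d_i*a_i - m_i, d_{i+1} = (815 - m_{i+1}^2)/d_i, a_{i+1} = floor((a_0 + m_{i+1})/d_{i+1}):
  m_1 = 1*28 - 0 = 28, d_1 = (815 - 28^2)/1 = 31/1 = 31, a_1 = floor((28 + 28)/31) = 1.
  m_2 = 31*1 - 28 = 3, d_2 = (815 - 3^2)/31 = 806/31 = 26, a_2 = floor((28 + 3)/26) = 1.
  m_3 = 26*1 - 3 = 23, d_3 = (815 - 23^2)/26 = 286/26 = 11, a_3 = floor((28 + 23)/11) = 4.
  m_4 = 11*4 - 23 = 21, d_4 = (815 - 21^2)/11 = 374/11 = 34, a_4 = floor((28 + 21)/34) = 1.
  m_5 = 34*1 - 21 = 13, d_5 = (815 - 13^2)/34 = 646/34 = 19, a_5 = floor((28 + 13)/19) = 2.
  m_6 = 19*2 - 13 = 25, d_6 = (815 - 25^2)/19 = 190/19 = 10, a_6 = floor((28 + 25)/10) = 5.
  m_7 = 10*5 - 25 = 25, d_7 = (815 - 25^2)/10 = 190/10 = 19, a_7 = floor((28 + 25)/19) = 2.
  m_8 = 19*2 - 25 = 13, d_8 = (815 - 13^2)/19 = 646/19 = 34, a_8 = floor((28 + 13)/34) = 1.
  m_9 = 34*1 - 13 = 21, d_9 = (815 - 21^2)/34 = 374/34 = 11, a_9 = floor((28 + 21)/11) = 4.
  m_10 = 11*4 - 21 = 23, d_10 = (815 - 23^2)/11 = 286/11 = 26, a_10 = floor((28 + 23)/26) = 1.
  m_11 = 26*1 - 23 = 3, d_11 = (815 - 3^2)/26 = 806/26 = 31, a_11 = floor((28 + 3)/31) = 1.
  m_12 = 31*1 - 3 = 28, d_12 = (815 - 28^2)/31 = 31/31 = 1, a_12 = floor((28 + 28)/1) = 56.
  m_13 = 1*56 - 28 = 28, d_13 = (815 - 28^2)/1 = 31/1 = 31: (m_13, d_13) = (m_1, d_1) = (28, 31), so from here the quotients repeat a_1, ..., a_12; the period length is 12.
Hence the expansion of sqrt(815) is a_0 = 28 followed by the repeating block 1, 1, 4, 1, 2, 5, 2, 1, 4, 1, 1, 56 (period 12).

[28; overline(1, 1, 4, 1, 2, 5, 2, 1, 4, 1, 1, 56)]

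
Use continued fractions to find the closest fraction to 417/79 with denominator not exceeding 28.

95/18

Expand x = 417/79 as a continued fraction with the Euclidean algorithm:
  417 = 5*79 + 22, so a_0 = 5.
  79 = 3*22 + 13, so a_1 = 3.
  22 = 1*13 + 9, so a_2 = 1.
  13 = 1*9 + 4, so a_3 = 1.
  9 = 2*4 + 1, so a_4 = 2.
  4 = 4*1 + 0, so a_5 = 4.
so x = [5; 3, 1, 1, 2, 4].
Convergents (p_i = a_i*p_{i-1} + p_{i-2}, q_i = a_i*q_{i-1} + q_{i-2} with p_{-2}=0, p_{-1}=1, q_{-2}=1, q_{-1}=0), until the denominator exceeds 28:
  i=0: a_0=5, p_0 = 5*1 + 0 = 5, q_0 = 5*0 + 1 = 1.
  i=1: a_1=3, p_1 = 3*5 + 1 = 16, q_1 = 3*1 + 0 = 3.
  i=2: a_2=1, p_2 = 1*16 + 5 = 21, q_2 = 1*3 + 1 = 4.
  i=3: a_3=1, p_3 = 1*21 + 16 = 37, q_3 = 1*4 + 3 = 7.
  i=4: a_4=2, p_4 = 2*37 + 21 = 95, q_4 = 2*7 + 4 = 18.
  i=5: a_5=4, p_5 = 4*95 + 37 = 417, q_5 = 4*18 + 7 = 79.
q_5 = 79 > 28, so the last convergent with denominator <= 28 is p_4/q_4 = 95/18.
The closest fraction with denominator <= 28 is either p_4/q_4 or the intermediate fraction (k*p_4 + p_3)/(k*q_4 + q_3) with the largest k >= 1 whose denominator stays <= 28; these approach x as k grows, and every other convergent or intermediate fraction in range is farther away.
Largest k: floor((28 - q_3)/q_4) = floor((28 - 7)/18) = 1.
That gives (1*95 + 37)/(1*18 + 7) = 132/25.
Compare the errors: |x - 95/18| = |417*18 - 95*79|/(79*18) = 1/1422, and |x - 132/25| = |417*25 - 132*79|/(79*25) = 3/1975.
Cross-multiplying, 1*1975 = 1975 < 4266 = 3*1422, so 1/1422 is smaller: the convergent 95/18 is closer to x than 132/25.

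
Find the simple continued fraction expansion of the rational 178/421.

[0; 2, 2, 1, 2, 1, 4, 1, 2]

Run the Euclidean algorithm on 178 and 421; the successive quotients are the partial quotients a_0, a_1, ... (each step inverts the fractional part left over by the previous one):
  178 = 0*421 + 178, so a_0 = 0.
  421 = 2*178 + 65, so a_1 = 2.
  178 = 2*65 + 48, so a_2 = 2.
  65 = 1*48 + 17, so a_3 = 1.
  48 = 2*17 + 14, so a_4 = 2.
  17 = 1*14 + 3, so a_5 = 1.
  14 = 4*3 + 2, so a_6 = 4.
  3 = 1*2 + 1, so a_7 = 1.
  2 = 2*1 + 0, so a_8 = 2.
The remainder reaches 0 after 9 divisions, so the expansion has 9 partial quotients, read off in order.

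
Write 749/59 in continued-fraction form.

[12; 1, 2, 3, 1, 1, 2]

Run the Euclidean algorithm on 749 and 59; the successive quotients are the partial quotients a_0, a_1, ... (each step inverts the fractional part left over by the previous one):
  749 = 12*59 + 41, so a_0 = 12.
  59 = 1*41 + 18, so a_1 = 1.
  41 = 2*18 + 5, so a_2 = 2.
  18 = 3*5 + 3, so a_3 = 3.
  5 = 1*3 + 2, so a_4 = 1.
  3 = 1*2 + 1, so a_5 = 1.
  2 = 2*1 + 0, so a_6 = 2.
The remainder reaches 0 after 7 divisions, so the expansion has 7 partial quotients, read off in order.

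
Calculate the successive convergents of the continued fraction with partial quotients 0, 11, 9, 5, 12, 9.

Using the convergent recurrence p_i = a_i*p_{i-1} + p_{i-2}, q_i = a_i*q_{i-1} + q_{i-2} with p_{-2}=0, p_{-1}=1, q_{-2}=1, q_{-1}=0:
  i=0: a_0=0, p_0 = 0*1 + 0 = 0, q_0 = 0*0 + 1 = 1.
  i=1: a_1=11, p_1 = 11*0 + 1 = 1, q_1 = 11*1 + 0 = 11.
  i=2: a_2=9, p_2 = 9*1 + 0 = 9, q_2 = 9*11 + 1 = 100.
  i=3: a_3=5, p_3 = 5*9 + 1 = 46, q_3 = 5*100 + 11 = 511.
  i=4: a_4=12, p_4 = 12*46 + 9 = 561, q_4 = 12*511 + 100 = 6232.
  i=5: a_5=9, p_5 = 9*561 + 46 = 5095, q_5 = 9*6232 + 511 = 56599.

0/1, 1/11, 9/100, 46/511, 561/6232, 5095/56599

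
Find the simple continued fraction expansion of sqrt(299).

Write x_i = (sqrt(299) + m_i)/d_i with (m_0, d_0) = (0, 1). a_0 = floor(sqrt(299)) = 17, since 17^2 = 289 <= 299 < 324 = 18^2.
Iterate m_{i+1} = d_i*a_i - m_i, d_{i+1} = (299 - m_{i+1}^2)/d_i, a_{i+1} = floor((a_0 + m_{i+1})/d_{i+1}):
  m_1 = 1*17 - 0 = 17, d_1 = (299 - 17^2)/1 = 10/1 = 10, a_1 = floor((17 + 17)/10) = 3.
  m_2 = 10*3 - 17 = 13, d_2 = (299 - 13^2)/10 = 130/10 = 13, a_2 = floor((17 + 13)/13) = 2.
  m_3 = 13*2 - 13 = 13, d_3 = (299 - 13^2)/13 = 130/13 = 10, a_3 = floor((17 + 13)/10) = 3.
  m_4 = 10*3 - 13 = 17, d_4 = (299 - 17^2)/10 = 10/10 = 1, a_4 = floor((17 + 17)/1) = 34.
  m_5 = 1*34 - 17 = 17, d_5 = (299 - 17^2)/1 = 10/1 = 10: (m_5, d_5) = (m_1, d_1) = (17, 10), so from here the quotients repeat a_1, ..., a_4; the period length is 4.
Hence the expansion of sqrt(299) is a_0 = 17 followed by the repeating block 3, 2, 3, 34 (period 4).

[17; (3, 2, 3, 34)]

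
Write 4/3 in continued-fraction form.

Run the Euclidean algorithm on 4 and 3; the successive quotients are the partial quotients a_0, a_1, ... (each step inverts the fractional part left over by the previous one):
  4 = 1*3 + 1, so a_0 = 1.
  3 = 3*1 + 0, so a_1 = 3.
The remainder reaches 0 after 2 divisions, so the expansion has 2 partial quotients, read off in order.

[1; 3]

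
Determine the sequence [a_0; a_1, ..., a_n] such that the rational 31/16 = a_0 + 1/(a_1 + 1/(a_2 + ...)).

Run the Euclidean algorithm on 31 and 16; the successive quotients are the partial quotients a_0, a_1, ... (each step inverts the fractional part left over by the previous one):
  31 = 1*16 + 15, so a_0 = 1.
  16 = 1*15 + 1, so a_1 = 1.
  15 = 15*1 + 0, so a_2 = 15.
The remainder reaches 0 after 3 divisions, so the expansion has 3 partial quotients, read off in order.

[1; 1, 15]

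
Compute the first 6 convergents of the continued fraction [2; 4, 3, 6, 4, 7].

Using the convergent recurrence p_i = a_i*p_{i-1} + p_{i-2}, q_i = a_i*q_{i-1} + q_{i-2} with p_{-2}=0, p_{-1}=1, q_{-2}=1, q_{-1}=0:
  i=0: a_0=2, p_0 = 2*1 + 0 = 2, q_0 = 2*0 + 1 = 1.
  i=1: a_1=4, p_1 = 4*2 + 1 = 9, q_1 = 4*1 + 0 = 4.
  i=2: a_2=3, p_2 = 3*9 + 2 = 29, q_2 = 3*4 + 1 = 13.
  i=3: a_3=6, p_3 = 6*29 + 9 = 183, q_3 = 6*13 + 4 = 82.
  i=4: a_4=4, p_4 = 4*183 + 29 = 761, q_4 = 4*82 + 13 = 341.
  i=5: a_5=7, p_5 = 7*761 + 183 = 5510, q_5 = 7*341 + 82 = 2469.

2/1, 9/4, 29/13, 183/82, 761/341, 5510/2469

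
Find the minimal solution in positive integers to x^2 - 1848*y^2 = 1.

(x, y) = (43, 1)

First expand sqrt(1848) as a continued fraction. With x_i = (sqrt(1848) + m_i)/d_i and (m_0, d_0) = (0, 1): a_0 = floor(sqrt(1848)) = 42, since 42^2 = 1764 <= 1848 < 1849 = 43^2.
Iterate m_{i+1} = d_i*a_i - m_i, d_{i+1} = (1848 - m_{i+1}^2)/d_i, a_{i+1} = floor((a_0 + m_{i+1})/d_{i+1}):
  m_1 = 1*42 - 0 = 42, d_1 = (1848 - 42^2)/1 = 84/1 = 84, a_1 = floor((42 + 42)/84) = 1.
  m_2 = 84*1 - 42 = 42, d_2 = (1848 - 42^2)/84 = 84/84 = 1, a_2 = floor((42 + 42)/1) = 84.
  m_3 = 1*84 - 42 = 42, d_3 = (1848 - 42^2)/1 = 84/1 = 84: (m_3, d_3) = (m_1, d_1) = (42, 84), so from here the quotients repeat a_1, a_2; the period length is 2.
So sqrt(1848) = [42; (1, 84)] with period length k = 2.
k is even, so the fundamental solution of x^2 - 1848y^2 = 1 is (p_{k-1}, q_{k-1}) = (p_1, q_1); compute convergents through index 1.
Convergents (p_i = a_i*p_{i-1} + p_{i-2}, q_i = a_i*q_{i-1} + q_{i-2} with p_{-2}=0, p_{-1}=1, q_{-2}=1, q_{-1}=0):
  i=0: a_0=42, p_0 = 42*1 + 0 = 42, q_0 = 42*0 + 1 = 1.
  i=1: a_1=1, p_1 = 1*42 + 1 = 43, q_1 = 1*1 + 0 = 1.
Check: 43^2 - 1848*1^2 = 1849 - 1848 = 1, so (x, y) = (43, 1) solves the equation, and by the theorem it is the least positive solution.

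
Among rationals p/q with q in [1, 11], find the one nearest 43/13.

Expand x = 43/13 as a continued fraction with the Euclidean algorithm:
  43 = 3*13 + 4, so a_0 = 3.
  13 = 3*4 + 1, so a_1 = 3.
  4 = 4*1 + 0, so a_2 = 4.
so x = [3; 3, 4].
Convergents (p_i = a_i*p_{i-1} + p_{i-2}, q_i = a_i*q_{i-1} + q_{i-2} with p_{-2}=0, p_{-1}=1, q_{-2}=1, q_{-1}=0), until the denominator exceeds 11:
  i=0: a_0=3, p_0 = 3*1 + 0 = 3, q_0 = 3*0 + 1 = 1.
  i=1: a_1=3, p_1 = 3*3 + 1 = 10, q_1 = 3*1 + 0 = 3.
  i=2: a_2=4, p_2 = 4*10 + 3 = 43, q_2 = 4*3 + 1 = 13.
q_2 = 13 > 11, so the last convergent with denominator <= 11 is p_1/q_1 = 10/3.
The closest fraction with denominator <= 11 is either p_1/q_1 or the intermediate fraction (k*p_1 + p_0)/(k*q_1 + q_0) with the largest k >= 1 whose denominator stays <= 11; these approach x as k grows, and every other convergent or intermediate fraction in range is farther away.
Largest k: floor((11 - q_0)/q_1) = floor((11 - 1)/3) = 3.
That gives (3*10 + 3)/(3*3 + 1) = 33/10.
Compare the errors: |x - 10/3| = |43*3 - 10*13|/(13*3) = 1/39, and |x - 33/10| = |43*10 - 33*13|/(13*10) = 1/130.
Cross-multiplying, 1*39 = 39 < 130 = 1*130, so 1/130 is smaller: the intermediate fraction 33/10 is closer to x than 10/3.

33/10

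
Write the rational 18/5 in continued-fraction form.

[3; 1, 1, 2]

Run the Euclidean algorithm on 18 and 5; the successive quotients are the partial quotients a_0, a_1, ... (each step inverts the fractional part left over by the previous one):
  18 = 3*5 + 3, so a_0 = 3.
  5 = 1*3 + 2, so a_1 = 1.
  3 = 1*2 + 1, so a_2 = 1.
  2 = 2*1 + 0, so a_3 = 2.
The remainder reaches 0 after 4 divisions, so the expansion has 4 partial quotients, read off in order.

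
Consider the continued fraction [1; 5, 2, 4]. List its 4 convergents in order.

Using the convergent recurrence p_i = a_i*p_{i-1} + p_{i-2}, q_i = a_i*q_{i-1} + q_{i-2} with p_{-2}=0, p_{-1}=1, q_{-2}=1, q_{-1}=0:
  i=0: a_0=1, p_0 = 1*1 + 0 = 1, q_0 = 1*0 + 1 = 1.
  i=1: a_1=5, p_1 = 5*1 + 1 = 6, q_1 = 5*1 + 0 = 5.
  i=2: a_2=2, p_2 = 2*6 + 1 = 13, q_2 = 2*5 + 1 = 11.
  i=3: a_3=4, p_3 = 4*13 + 6 = 58, q_3 = 4*11 + 5 = 49.

1/1, 6/5, 13/11, 58/49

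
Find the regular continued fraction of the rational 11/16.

Run the Euclidean algorithm on 11 and 16; the successive quotients are the partial quotients a_0, a_1, ... (each step inverts the fractional part left over by the previous one):
  11 = 0*16 + 11, so a_0 = 0.
  16 = 1*11 + 5, so a_1 = 1.
  11 = 2*5 + 1, so a_2 = 2.
  5 = 5*1 + 0, so a_3 = 5.
The remainder reaches 0 after 4 divisions, so the expansion has 4 partial quotients, read off in order.

[0; 1, 2, 5]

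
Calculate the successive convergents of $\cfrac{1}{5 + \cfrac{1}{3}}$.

Using the convergent recurrence p_i = a_i*p_{i-1} + p_{i-2}, q_i = a_i*q_{i-1} + q_{i-2} with p_{-2}=0, p_{-1}=1, q_{-2}=1, q_{-1}=0:
  i=0: a_0=0, p_0 = 0*1 + 0 = 0, q_0 = 0*0 + 1 = 1.
  i=1: a_1=5, p_1 = 5*0 + 1 = 1, q_1 = 5*1 + 0 = 5.
  i=2: a_2=3, p_2 = 3*1 + 0 = 3, q_2 = 3*5 + 1 = 16.

0/1, 1/5, 3/16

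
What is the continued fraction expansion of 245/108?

Run the Euclidean algorithm on 245 and 108; the successive quotients are the partial quotients a_0, a_1, ... (each step inverts the fractional part left over by the previous one):
  245 = 2*108 + 29, so a_0 = 2.
  108 = 3*29 + 21, so a_1 = 3.
  29 = 1*21 + 8, so a_2 = 1.
  21 = 2*8 + 5, so a_3 = 2.
  8 = 1*5 + 3, so a_4 = 1.
  5 = 1*3 + 2, so a_5 = 1.
  3 = 1*2 + 1, so a_6 = 1.
  2 = 2*1 + 0, so a_7 = 2.
The remainder reaches 0 after 8 divisions, so the expansion has 8 partial quotients, read off in order.

[2; 3, 1, 2, 1, 1, 1, 2]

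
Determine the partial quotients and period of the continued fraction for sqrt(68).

Write x_i = (sqrt(68) + m_i)/d_i with (m_0, d_0) = (0, 1). a_0 = floor(sqrt(68)) = 8, since 8^2 = 64 <= 68 < 81 = 9^2.
Iterate m_{i+1} = d_i*a_i - m_i, d_{i+1} = (68 - m_{i+1}^2)/d_i, a_{i+1} = floor((a_0 + m_{i+1})/d_{i+1}):
  m_1 = 1*8 - 0 = 8, d_1 = (68 - 8^2)/1 = 4/1 = 4, a_1 = floor((8 + 8)/4) = 4.
  m_2 = 4*4 - 8 = 8, d_2 = (68 - 8^2)/4 = 4/4 = 1, a_2 = floor((8 + 8)/1) = 16.
  m_3 = 1*16 - 8 = 8, d_3 = (68 - 8^2)/1 = 4/1 = 4: (m_3, d_3) = (m_1, d_1) = (8, 4), so from here the quotients repeat a_1, a_2; the period length is 2.
Hence the expansion of sqrt(68) is a_0 = 8 followed by the repeating block 4, 16 (period 2).

[8; (4, 16)]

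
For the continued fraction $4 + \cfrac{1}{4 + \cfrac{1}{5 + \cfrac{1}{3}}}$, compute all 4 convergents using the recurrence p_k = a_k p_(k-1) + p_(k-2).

4/1, 17/4, 89/21, 284/67

Using the convergent recurrence p_i = a_i*p_{i-1} + p_{i-2}, q_i = a_i*q_{i-1} + q_{i-2} with p_{-2}=0, p_{-1}=1, q_{-2}=1, q_{-1}=0:
  i=0: a_0=4, p_0 = 4*1 + 0 = 4, q_0 = 4*0 + 1 = 1.
  i=1: a_1=4, p_1 = 4*4 + 1 = 17, q_1 = 4*1 + 0 = 4.
  i=2: a_2=5, p_2 = 5*17 + 4 = 89, q_2 = 5*4 + 1 = 21.
  i=3: a_3=3, p_3 = 3*89 + 17 = 284, q_3 = 3*21 + 4 = 67.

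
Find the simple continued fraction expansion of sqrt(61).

[7; (1, 4, 3, 1, 2, 2, 1, 3, 4, 1, 14)]

Write x_i = (sqrt(61) + m_i)/d_i with (m_0, d_0) = (0, 1). a_0 = floor(sqrt(61)) = 7, since 7^2 = 49 <= 61 < 64 = 8^2.
Iterate m_{i+1} = d_i*a_i - m_i, d_{i+1} = (61 - m_{i+1}^2)/d_i, a_{i+1} = floor((a_0 + m_{i+1})/d_{i+1}):
  m_1 = 1*7 - 0 = 7, d_1 = (61 - 7^2)/1 = 12/1 = 12, a_1 = floor((7 + 7)/12) = 1.
  m_2 = 12*1 - 7 = 5, d_2 = (61 - 5^2)/12 = 36/12 = 3, a_2 = floor((7 + 5)/3) = 4.
  m_3 = 3*4 - 5 = 7, d_3 = (61 - 7^2)/3 = 12/3 = 4, a_3 = floor((7 + 7)/4) = 3.
  m_4 = 4*3 - 7 = 5, d_4 = (61 - 5^2)/4 = 36/4 = 9, a_4 = floor((7 + 5)/9) = 1.
  m_5 = 9*1 - 5 = 4, d_5 = (61 - 4^2)/9 = 45/9 = 5, a_5 = floor((7 + 4)/5) = 2.
  m_6 = 5*2 - 4 = 6, d_6 = (61 - 6^2)/5 = 25/5 = 5, a_6 = floor((7 + 6)/5) = 2.
  m_7 = 5*2 - 6 = 4, d_7 = (61 - 4^2)/5 = 45/5 = 9, a_7 = floor((7 + 4)/9) = 1.
  m_8 = 9*1 - 4 = 5, d_8 = (61 - 5^2)/9 = 36/9 = 4, a_8 = floor((7 + 5)/4) = 3.
  m_9 = 4*3 - 5 = 7, d_9 = (61 - 7^2)/4 = 12/4 = 3, a_9 = floor((7 + 7)/3) = 4.
  m_10 = 3*4 - 7 = 5, d_10 = (61 - 5^2)/3 = 36/3 = 12, a_10 = floor((7 + 5)/12) = 1.
  m_11 = 12*1 - 5 = 7, d_11 = (61 - 7^2)/12 = 12/12 = 1, a_11 = floor((7 + 7)/1) = 14.
  m_12 = 1*14 - 7 = 7, d_12 = (61 - 7^2)/1 = 12/1 = 12: (m_12, d_12) = (m_1, d_1) = (7, 12), so from here the quotients repeat a_1, ..., a_11; the period length is 11.
Hence the expansion of sqrt(61) is a_0 = 7 followed by the repeating block 1, 4, 3, 1, 2, 2, 1, 3, 4, 1, 14 (period 11).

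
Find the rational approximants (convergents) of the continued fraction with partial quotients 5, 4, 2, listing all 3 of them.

Using the convergent recurrence p_i = a_i*p_{i-1} + p_{i-2}, q_i = a_i*q_{i-1} + q_{i-2} with p_{-2}=0, p_{-1}=1, q_{-2}=1, q_{-1}=0:
  i=0: a_0=5, p_0 = 5*1 + 0 = 5, q_0 = 5*0 + 1 = 1.
  i=1: a_1=4, p_1 = 4*5 + 1 = 21, q_1 = 4*1 + 0 = 4.
  i=2: a_2=2, p_2 = 2*21 + 5 = 47, q_2 = 2*4 + 1 = 9.

5/1, 21/4, 47/9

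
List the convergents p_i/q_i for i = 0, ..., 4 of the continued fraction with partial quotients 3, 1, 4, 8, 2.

Using the convergent recurrence p_i = a_i*p_{i-1} + p_{i-2}, q_i = a_i*q_{i-1} + q_{i-2} with p_{-2}=0, p_{-1}=1, q_{-2}=1, q_{-1}=0:
  i=0: a_0=3, p_0 = 3*1 + 0 = 3, q_0 = 3*0 + 1 = 1.
  i=1: a_1=1, p_1 = 1*3 + 1 = 4, q_1 = 1*1 + 0 = 1.
  i=2: a_2=4, p_2 = 4*4 + 3 = 19, q_2 = 4*1 + 1 = 5.
  i=3: a_3=8, p_3 = 8*19 + 4 = 156, q_3 = 8*5 + 1 = 41.
  i=4: a_4=2, p_4 = 2*156 + 19 = 331, q_4 = 2*41 + 5 = 87.

3/1, 4/1, 19/5, 156/41, 331/87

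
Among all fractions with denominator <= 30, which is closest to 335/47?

Expand x = 335/47 as a continued fraction with the Euclidean algorithm:
  335 = 7*47 + 6, so a_0 = 7.
  47 = 7*6 + 5, so a_1 = 7.
  6 = 1*5 + 1, so a_2 = 1.
  5 = 5*1 + 0, so a_3 = 5.
so x = [7; 7, 1, 5].
Convergents (p_i = a_i*p_{i-1} + p_{i-2}, q_i = a_i*q_{i-1} + q_{i-2} with p_{-2}=0, p_{-1}=1, q_{-2}=1, q_{-1}=0), until the denominator exceeds 30:
  i=0: a_0=7, p_0 = 7*1 + 0 = 7, q_0 = 7*0 + 1 = 1.
  i=1: a_1=7, p_1 = 7*7 + 1 = 50, q_1 = 7*1 + 0 = 7.
  i=2: a_2=1, p_2 = 1*50 + 7 = 57, q_2 = 1*7 + 1 = 8.
  i=3: a_3=5, p_3 = 5*57 + 50 = 335, q_3 = 5*8 + 7 = 47.
q_3 = 47 > 30, so the last convergent with denominator <= 30 is p_2/q_2 = 57/8.
The closest fraction with denominator <= 30 is either p_2/q_2 or the intermediate fraction (k*p_2 + p_1)/(k*q_2 + q_1) with the largest k >= 1 whose denominator stays <= 30; these approach x as k grows, and every other convergent or intermediate fraction in range is farther away.
Largest k: floor((30 - q_1)/q_2) = floor((30 - 7)/8) = 2.
That gives (2*57 + 50)/(2*8 + 7) = 164/23.
Compare the errors: |x - 57/8| = |335*8 - 57*47|/(47*8) = 1/376, and |x - 164/23| = |335*23 - 164*47|/(47*23) = 3/1081.
Cross-multiplying, 1*1081 = 1081 < 1128 = 3*376, so 1/376 is smaller: the convergent 57/8 is closer to x than 164/23.

57/8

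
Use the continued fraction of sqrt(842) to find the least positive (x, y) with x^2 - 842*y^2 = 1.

(x, y) = (1683, 58)

First expand sqrt(842) as a continued fraction. With x_i = (sqrt(842) + m_i)/d_i and (m_0, d_0) = (0, 1): a_0 = floor(sqrt(842)) = 29, since 29^2 = 841 <= 842 < 900 = 30^2.
Iterate m_{i+1} = d_i*a_i - m_i, d_{i+1} = (842 - m_{i+1}^2)/d_i, a_{i+1} = floor((a_0 + m_{i+1})/d_{i+1}):
  m_1 = 1*29 - 0 = 29, d_1 = (842 - 29^2)/1 = 1/1 = 1, a_1 = floor((29 + 29)/1) = 58.
  m_2 = 1*58 - 29 = 29, d_2 = (842 - 29^2)/1 = 1/1 = 1: (m_2, d_2) = (m_1, d_1) = (29, 1), so from here the quotient a_1 repeats; the period length is 1.
So sqrt(842) = [29; (58)] with period length k = 1.
k is odd, so (p_{k-1}, q_{k-1}) only solves x^2 - 842y^2 = -1 and the fundamental solution of x^2 - 842y^2 = 1 is (p_{2k-1}, q_{2k-1}) = (p_1, q_1); compute convergents through index 1, running through the period twice.
Convergents (p_i = a_i*p_{i-1} + p_{i-2}, q_i = a_i*q_{i-1} + q_{i-2} with p_{-2}=0, p_{-1}=1, q_{-2}=1, q_{-1}=0):
  i=0: a_0=29, p_0 = 29*1 + 0 = 29, q_0 = 29*0 + 1 = 1.
  i=1: a_1=58, p_1 = 58*29 + 1 = 1683, q_1 = 58*1 + 0 = 58.
Indeed p_0^2 - 842*q_0^2 = 841 - 842 = -1, not +1.
Check: 1683^2 - 842*58^2 = 2832489 - 2832488 = 1, so (x, y) = (1683, 58) solves the equation, and by the theorem it is the least positive solution.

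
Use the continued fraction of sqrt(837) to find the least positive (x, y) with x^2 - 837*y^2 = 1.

First expand sqrt(837) as a continued fraction. With x_i = (sqrt(837) + m_i)/d_i and (m_0, d_0) = (0, 1): a_0 = floor(sqrt(837)) = 28, since 28^2 = 784 <= 837 < 841 = 29^2.
Iterate m_{i+1} = d_i*a_i - m_i, d_{i+1} = (837 - m_{i+1}^2)/d_i, a_{i+1} = floor((a_0 + m_{i+1})/d_{i+1}):
  m_1 = 1*28 - 0 = 28, d_1 = (837 - 28^2)/1 = 53/1 = 53, a_1 = floor((28 + 28)/53) = 1.
  m_2 = 53*1 - 28 = 25, d_2 = (837 - 25^2)/53 = 212/53 = 4, a_2 = floor((28 + 25)/4) = 13.
  m_3 = 4*13 - 25 = 27, d_3 = (837 - 27^2)/4 = 108/4 = 27, a_3 = floor((28 + 27)/27) = 2.
  m_4 = 27*2 - 27 = 27, d_4 = (837 - 27^2)/27 = 108/27 = 4, a_4 = floor((28 + 27)/4) = 13.
  m_5 = 4*13 - 27 = 25, d_5 = (837 - 25^2)/4 = 212/4 = 53, a_5 = floor((28 + 25)/53) = 1.
  m_6 = 53*1 - 25 = 28, d_6 = (837 - 28^2)/53 = 53/53 = 1, a_6 = floor((28 + 28)/1) = 56.
  m_7 = 1*56 - 28 = 28, d_7 = (837 - 28^2)/1 = 53/1 = 53: (m_7, d_7) = (m_1, d_1) = (28, 53), so from here the quotients repeat a_1, ..., a_6; the period length is 6.
So sqrt(837) = [28; (1, 13, 2, 13, 1, 56)] with period length k = 6.
k is even, so the fundamental solution of x^2 - 837y^2 = 1 is (p_{k-1}, q_{k-1}) = (p_5, q_5); compute convergents through index 5.
Convergents (p_i = a_i*p_{i-1} + p_{i-2}, q_i = a_i*q_{i-1} + q_{i-2} with p_{-2}=0, p_{-1}=1, q_{-2}=1, q_{-1}=0):
  i=0: a_0=28, p_0 = 28*1 + 0 = 28, q_0 = 28*0 + 1 = 1.
  i=1: a_1=1, p_1 = 1*28 + 1 = 29, q_1 = 1*1 + 0 = 1.
  i=2: a_2=13, p_2 = 13*29 + 28 = 405, q_2 = 13*1 + 1 = 14.
  i=3: a_3=2, p_3 = 2*405 + 29 = 839, q_3 = 2*14 + 1 = 29.
  i=4: a_4=13, p_4 = 13*839 + 405 = 11312, q_4 = 13*29 + 14 = 391.
  i=5: a_5=1, p_5 = 1*11312 + 839 = 12151, q_5 = 1*391 + 29 = 420.
Check: 12151^2 - 837*420^2 = 147646801 - 147646800 = 1, so (x, y) = (12151, 420) solves the equation, and by the theorem it is the least positive solution.

(x, y) = (12151, 420)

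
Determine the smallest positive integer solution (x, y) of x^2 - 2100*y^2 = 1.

(x, y) = (6049, 132)

First expand sqrt(2100) as a continued fraction. With x_i = (sqrt(2100) + m_i)/d_i and (m_0, d_0) = (0, 1): a_0 = floor(sqrt(2100)) = 45, since 45^2 = 2025 <= 2100 < 2116 = 46^2.
Iterate m_{i+1} = d_i*a_i - m_i, d_{i+1} = (2100 - m_{i+1}^2)/d_i, a_{i+1} = floor((a_0 + m_{i+1})/d_{i+1}):
  m_1 = 1*45 - 0 = 45, d_1 = (2100 - 45^2)/1 = 75/1 = 75, a_1 = floor((45 + 45)/75) = 1.
  m_2 = 75*1 - 45 = 30, d_2 = (2100 - 30^2)/75 = 1200/75 = 16, a_2 = floor((45 + 30)/16) = 4.
  m_3 = 16*4 - 30 = 34, d_3 = (2100 - 34^2)/16 = 944/16 = 59, a_3 = floor((45 + 34)/59) = 1.
  m_4 = 59*1 - 34 = 25, d_4 = (2100 - 25^2)/59 = 1475/59 = 25, a_4 = floor((45 + 25)/25) = 2.
  m_5 = 25*2 - 25 = 25, d_5 = (2100 - 25^2)/25 = 1475/25 = 59, a_5 = floor((45 + 25)/59) = 1.
  m_6 = 59*1 - 25 = 34, d_6 = (2100 - 34^2)/59 = 944/59 = 16, a_6 = floor((45 + 34)/16) = 4.
  m_7 = 16*4 - 34 = 30, d_7 = (2100 - 30^2)/16 = 1200/16 = 75, a_7 = floor((45 + 30)/75) = 1.
  m_8 = 75*1 - 30 = 45, d_8 = (2100 - 45^2)/75 = 75/75 = 1, a_8 = floor((45 + 45)/1) = 90.
  m_9 = 1*90 - 45 = 45, d_9 = (2100 - 45^2)/1 = 75/1 = 75: (m_9, d_9) = (m_1, d_1) = (45, 75), so from here the quotients repeat a_1, ..., a_8; the period length is 8.
So sqrt(2100) = [45; (1, 4, 1, 2, 1, 4, 1, 90)] with period length k = 8.
k is even, so the fundamental solution of x^2 - 2100y^2 = 1 is (p_{k-1}, q_{k-1}) = (p_7, q_7); compute convergents through index 7.
Convergents (p_i = a_i*p_{i-1} + p_{i-2}, q_i = a_i*q_{i-1} + q_{i-2} with p_{-2}=0, p_{-1}=1, q_{-2}=1, q_{-1}=0):
  i=0: a_0=45, p_0 = 45*1 + 0 = 45, q_0 = 45*0 + 1 = 1.
  i=1: a_1=1, p_1 = 1*45 + 1 = 46, q_1 = 1*1 + 0 = 1.
  i=2: a_2=4, p_2 = 4*46 + 45 = 229, q_2 = 4*1 + 1 = 5.
  i=3: a_3=1, p_3 = 1*229 + 46 = 275, q_3 = 1*5 + 1 = 6.
  i=4: a_4=2, p_4 = 2*275 + 229 = 779, q_4 = 2*6 + 5 = 17.
  i=5: a_5=1, p_5 = 1*779 + 275 = 1054, q_5 = 1*17 + 6 = 23.
  i=6: a_6=4, p_6 = 4*1054 + 779 = 4995, q_6 = 4*23 + 17 = 109.
  i=7: a_7=1, p_7 = 1*4995 + 1054 = 6049, q_7 = 1*109 + 23 = 132.
Check: 6049^2 - 2100*132^2 = 36590401 - 36590400 = 1, so (x, y) = (6049, 132) solves the equation, and by the theorem it is the least positive solution.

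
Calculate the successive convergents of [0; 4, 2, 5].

Using the convergent recurrence p_i = a_i*p_{i-1} + p_{i-2}, q_i = a_i*q_{i-1} + q_{i-2} with p_{-2}=0, p_{-1}=1, q_{-2}=1, q_{-1}=0:
  i=0: a_0=0, p_0 = 0*1 + 0 = 0, q_0 = 0*0 + 1 = 1.
  i=1: a_1=4, p_1 = 4*0 + 1 = 1, q_1 = 4*1 + 0 = 4.
  i=2: a_2=2, p_2 = 2*1 + 0 = 2, q_2 = 2*4 + 1 = 9.
  i=3: a_3=5, p_3 = 5*2 + 1 = 11, q_3 = 5*9 + 4 = 49.

0/1, 1/4, 2/9, 11/49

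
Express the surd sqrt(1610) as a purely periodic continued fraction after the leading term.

[40; (8, 80)]

Write x_i = (sqrt(1610) + m_i)/d_i with (m_0, d_0) = (0, 1). a_0 = floor(sqrt(1610)) = 40, since 40^2 = 1600 <= 1610 < 1681 = 41^2.
Iterate m_{i+1} = d_i*a_i - m_i, d_{i+1} = (1610 - m_{i+1}^2)/d_i, a_{i+1} = floor((a_0 + m_{i+1})/d_{i+1}):
  m_1 = 1*40 - 0 = 40, d_1 = (1610 - 40^2)/1 = 10/1 = 10, a_1 = floor((40 + 40)/10) = 8.
  m_2 = 10*8 - 40 = 40, d_2 = (1610 - 40^2)/10 = 10/10 = 1, a_2 = floor((40 + 40)/1) = 80.
  m_3 = 1*80 - 40 = 40, d_3 = (1610 - 40^2)/1 = 10/1 = 10: (m_3, d_3) = (m_1, d_1) = (40, 10), so from here the quotients repeat a_1, a_2; the period length is 2.
Hence the expansion of sqrt(1610) is a_0 = 40 followed by the repeating block 8, 80 (period 2).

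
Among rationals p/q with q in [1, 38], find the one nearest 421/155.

Expand x = 421/155 as a continued fraction with the Euclidean algorithm:
  421 = 2*155 + 111, so a_0 = 2.
  155 = 1*111 + 44, so a_1 = 1.
  111 = 2*44 + 23, so a_2 = 2.
  44 = 1*23 + 21, so a_3 = 1.
  23 = 1*21 + 2, so a_4 = 1.
  21 = 10*2 + 1, so a_5 = 10.
  2 = 2*1 + 0, so a_6 = 2.
so x = [2; 1, 2, 1, 1, 10, 2].
Convergents (p_i = a_i*p_{i-1} + p_{i-2}, q_i = a_i*q_{i-1} + q_{i-2} with p_{-2}=0, p_{-1}=1, q_{-2}=1, q_{-1}=0), until the denominator exceeds 38:
  i=0: a_0=2, p_0 = 2*1 + 0 = 2, q_0 = 2*0 + 1 = 1.
  i=1: a_1=1, p_1 = 1*2 + 1 = 3, q_1 = 1*1 + 0 = 1.
  i=2: a_2=2, p_2 = 2*3 + 2 = 8, q_2 = 2*1 + 1 = 3.
  i=3: a_3=1, p_3 = 1*8 + 3 = 11, q_3 = 1*3 + 1 = 4.
  i=4: a_4=1, p_4 = 1*11 + 8 = 19, q_4 = 1*4 + 3 = 7.
  i=5: a_5=10, p_5 = 10*19 + 11 = 201, q_5 = 10*7 + 4 = 74.
q_5 = 74 > 38, so the last convergent with denominator <= 38 is p_4/q_4 = 19/7.
The closest fraction with denominator <= 38 is either p_4/q_4 or the intermediate fraction (k*p_4 + p_3)/(k*q_4 + q_3) with the largest k >= 1 whose denominator stays <= 38; these approach x as k grows, and every other convergent or intermediate fraction in range is farther away.
Largest k: floor((38 - q_3)/q_4) = floor((38 - 4)/7) = 4.
That gives (4*19 + 11)/(4*7 + 4) = 87/32.
Compare the errors: |x - 19/7| = |421*7 - 19*155|/(155*7) = 2/1085, and |x - 87/32| = |421*32 - 87*155|/(155*32) = 13/4960.
Cross-multiplying, 2*4960 = 9920 < 14105 = 13*1085, so 2/1085 is smaller: the convergent 19/7 is closer to x than 87/32.

19/7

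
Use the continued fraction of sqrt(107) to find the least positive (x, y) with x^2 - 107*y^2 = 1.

(x, y) = (962, 93)

First expand sqrt(107) as a continued fraction. With x_i = (sqrt(107) + m_i)/d_i and (m_0, d_0) = (0, 1): a_0 = floor(sqrt(107)) = 10, since 10^2 = 100 <= 107 < 121 = 11^2.
Iterate m_{i+1} = d_i*a_i - m_i, d_{i+1} = (107 - m_{i+1}^2)/d_i, a_{i+1} = floor((a_0 + m_{i+1})/d_{i+1}):
  m_1 = 1*10 - 0 = 10, d_1 = (107 - 10^2)/1 = 7/1 = 7, a_1 = floor((10 + 10)/7) = 2.
  m_2 = 7*2 - 10 = 4, d_2 = (107 - 4^2)/7 = 91/7 = 13, a_2 = floor((10 + 4)/13) = 1.
  m_3 = 13*1 - 4 = 9, d_3 = (107 - 9^2)/13 = 26/13 = 2, a_3 = floor((10 + 9)/2) = 9.
  m_4 = 2*9 - 9 = 9, d_4 = (107 - 9^2)/2 = 26/2 = 13, a_4 = floor((10 + 9)/13) = 1.
  m_5 = 13*1 - 9 = 4, d_5 = (107 - 4^2)/13 = 91/13 = 7, a_5 = floor((10 + 4)/7) = 2.
  m_6 = 7*2 - 4 = 10, d_6 = (107 - 10^2)/7 = 7/7 = 1, a_6 = floor((10 + 10)/1) = 20.
  m_7 = 1*20 - 10 = 10, d_7 = (107 - 10^2)/1 = 7/1 = 7: (m_7, d_7) = (m_1, d_1) = (10, 7), so from here the quotients repeat a_1, ..., a_6; the period length is 6.
So sqrt(107) = [10; (2, 1, 9, 1, 2, 20)] with period length k = 6.
k is even, so the fundamental solution of x^2 - 107y^2 = 1 is (p_{k-1}, q_{k-1}) = (p_5, q_5); compute convergents through index 5.
Convergents (p_i = a_i*p_{i-1} + p_{i-2}, q_i = a_i*q_{i-1} + q_{i-2} with p_{-2}=0, p_{-1}=1, q_{-2}=1, q_{-1}=0):
  i=0: a_0=10, p_0 = 10*1 + 0 = 10, q_0 = 10*0 + 1 = 1.
  i=1: a_1=2, p_1 = 2*10 + 1 = 21, q_1 = 2*1 + 0 = 2.
  i=2: a_2=1, p_2 = 1*21 + 10 = 31, q_2 = 1*2 + 1 = 3.
  i=3: a_3=9, p_3 = 9*31 + 21 = 300, q_3 = 9*3 + 2 = 29.
  i=4: a_4=1, p_4 = 1*300 + 31 = 331, q_4 = 1*29 + 3 = 32.
  i=5: a_5=2, p_5 = 2*331 + 300 = 962, q_5 = 2*32 + 29 = 93.
Check: 962^2 - 107*93^2 = 925444 - 925443 = 1, so (x, y) = (962, 93) solves the equation, and by the theorem it is the least positive solution.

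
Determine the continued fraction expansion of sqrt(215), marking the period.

Write x_i = (sqrt(215) + m_i)/d_i with (m_0, d_0) = (0, 1). a_0 = floor(sqrt(215)) = 14, since 14^2 = 196 <= 215 < 225 = 15^2.
Iterate m_{i+1} = d_i*a_i - m_i, d_{i+1} = (215 - m_{i+1}^2)/d_i, a_{i+1} = floor((a_0 + m_{i+1})/d_{i+1}):
  m_1 = 1*14 - 0 = 14, d_1 = (215 - 14^2)/1 = 19/1 = 19, a_1 = floor((14 + 14)/19) = 1.
  m_2 = 19*1 - 14 = 5, d_2 = (215 - 5^2)/19 = 190/19 = 10, a_2 = floor((14 + 5)/10) = 1.
  m_3 = 10*1 - 5 = 5, d_3 = (215 - 5^2)/10 = 190/10 = 19, a_3 = floor((14 + 5)/19) = 1.
  m_4 = 19*1 - 5 = 14, d_4 = (215 - 14^2)/19 = 19/19 = 1, a_4 = floor((14 + 14)/1) = 28.
  m_5 = 1*28 - 14 = 14, d_5 = (215 - 14^2)/1 = 19/1 = 19: (m_5, d_5) = (m_1, d_1) = (14, 19), so from here the quotients repeat a_1, ..., a_4; the period length is 4.
Hence the expansion of sqrt(215) is a_0 = 14 followed by the repeating block 1, 1, 1, 28 (period 4).

[14; (1, 1, 1, 28)]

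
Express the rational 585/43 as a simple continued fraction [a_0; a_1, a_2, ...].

Run the Euclidean algorithm on 585 and 43; the successive quotients are the partial quotients a_0, a_1, ... (each step inverts the fractional part left over by the previous one):
  585 = 13*43 + 26, so a_0 = 13.
  43 = 1*26 + 17, so a_1 = 1.
  26 = 1*17 + 9, so a_2 = 1.
  17 = 1*9 + 8, so a_3 = 1.
  9 = 1*8 + 1, so a_4 = 1.
  8 = 8*1 + 0, so a_5 = 8.
The remainder reaches 0 after 6 divisions, so the expansion has 6 partial quotients, read off in order.

[13; 1, 1, 1, 1, 8]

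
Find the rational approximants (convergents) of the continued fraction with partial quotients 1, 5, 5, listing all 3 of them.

1/1, 6/5, 31/26

Using the convergent recurrence p_i = a_i*p_{i-1} + p_{i-2}, q_i = a_i*q_{i-1} + q_{i-2} with p_{-2}=0, p_{-1}=1, q_{-2}=1, q_{-1}=0:
  i=0: a_0=1, p_0 = 1*1 + 0 = 1, q_0 = 1*0 + 1 = 1.
  i=1: a_1=5, p_1 = 5*1 + 1 = 6, q_1 = 5*1 + 0 = 5.
  i=2: a_2=5, p_2 = 5*6 + 1 = 31, q_2 = 5*5 + 1 = 26.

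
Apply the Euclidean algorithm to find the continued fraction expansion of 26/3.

Run the Euclidean algorithm on 26 and 3; the successive quotients are the partial quotients a_0, a_1, ... (each step inverts the fractional part left over by the previous one):
  26 = 8*3 + 2, so a_0 = 8.
  3 = 1*2 + 1, so a_1 = 1.
  2 = 2*1 + 0, so a_2 = 2.
The remainder reaches 0 after 3 divisions, so the expansion has 3 partial quotients, read off in order.

[8; 1, 2]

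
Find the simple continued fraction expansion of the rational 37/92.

[0; 2, 2, 18]

Run the Euclidean algorithm on 37 and 92; the successive quotients are the partial quotients a_0, a_1, ... (each step inverts the fractional part left over by the previous one):
  37 = 0*92 + 37, so a_0 = 0.
  92 = 2*37 + 18, so a_1 = 2.
  37 = 2*18 + 1, so a_2 = 2.
  18 = 18*1 + 0, so a_3 = 18.
The remainder reaches 0 after 4 divisions, so the expansion has 4 partial quotients, read off in order.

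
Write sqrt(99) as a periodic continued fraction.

[9; (1, 18)]

Write x_i = (sqrt(99) + m_i)/d_i with (m_0, d_0) = (0, 1). a_0 = floor(sqrt(99)) = 9, since 9^2 = 81 <= 99 < 100 = 10^2.
Iterate m_{i+1} = d_i*a_i - m_i, d_{i+1} = (99 - m_{i+1}^2)/d_i, a_{i+1} = floor((a_0 + m_{i+1})/d_{i+1}):
  m_1 = 1*9 - 0 = 9, d_1 = (99 - 9^2)/1 = 18/1 = 18, a_1 = floor((9 + 9)/18) = 1.
  m_2 = 18*1 - 9 = 9, d_2 = (99 - 9^2)/18 = 18/18 = 1, a_2 = floor((9 + 9)/1) = 18.
  m_3 = 1*18 - 9 = 9, d_3 = (99 - 9^2)/1 = 18/1 = 18: (m_3, d_3) = (m_1, d_1) = (9, 18), so from here the quotients repeat a_1, a_2; the period length is 2.
Hence the expansion of sqrt(99) is a_0 = 9 followed by the repeating block 1, 18 (period 2).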